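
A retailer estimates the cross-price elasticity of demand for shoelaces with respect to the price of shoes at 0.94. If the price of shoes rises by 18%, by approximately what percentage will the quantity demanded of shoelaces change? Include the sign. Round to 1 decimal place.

16.9%

%ΔQ ≈ ε × %ΔP of shoes = 0.94 × (18%) = 16.9%.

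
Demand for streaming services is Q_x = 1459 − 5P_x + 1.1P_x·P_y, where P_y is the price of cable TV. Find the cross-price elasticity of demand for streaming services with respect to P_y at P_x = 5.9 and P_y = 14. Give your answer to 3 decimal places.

At P_x = 5.9 and P_y = 14: Q_x = 1520.36.
∂Q_x/∂P_y = 1.1P_x = 1.1(5.9) = 6.4900.
ε = (∂Q_x/∂P_y)(P_y/Q_x) = 6.4900 × (14/1520.36) ≈ 0.060.

0.060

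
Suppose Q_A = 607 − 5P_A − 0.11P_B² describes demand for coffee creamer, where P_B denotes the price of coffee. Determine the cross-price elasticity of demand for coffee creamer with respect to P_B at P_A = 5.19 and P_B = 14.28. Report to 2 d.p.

-0.08

At P_A = 5.19 and P_B = 14.28: Q_A = 558.619.
∂Q_A/∂P_B = -0.22P_B = -0.22(14.28) = -3.1416.
ε = (∂Q_A/∂P_B)(P_B/Q_A) = -3.1416 × (14.28/558.619) ≈ -0.08.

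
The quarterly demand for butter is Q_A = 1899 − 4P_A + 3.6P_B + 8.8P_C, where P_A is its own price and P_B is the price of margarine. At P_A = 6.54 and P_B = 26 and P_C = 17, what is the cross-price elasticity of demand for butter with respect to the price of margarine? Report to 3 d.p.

0.044

At P_A = 6.54 and P_B = 26 and P_C = 17: Q_A = 2116.04.
∂Q_A/∂P_B = 3.6.
ε = (∂Q_A/∂P_B)(P_B/Q_A) = 3.6 × (26/2116.04) ≈ 0.044.
Since ε > 0, butter and margarine are substitutes.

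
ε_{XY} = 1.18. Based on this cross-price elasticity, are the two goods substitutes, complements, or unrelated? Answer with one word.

ε = 1.18 > 0, so a higher price of good Y raises demand for good X: substitutes.

substitutes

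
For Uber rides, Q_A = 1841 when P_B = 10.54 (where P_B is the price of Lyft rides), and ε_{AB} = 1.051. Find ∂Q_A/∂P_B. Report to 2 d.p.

ε = (∂Q_A/∂P_B)·(P_B/Q_A) ⇒ ∂Q_A/∂P_B = ε·Q_A/P_B = 1.051 × 1841/10.54 ≈ 183.58.

183.58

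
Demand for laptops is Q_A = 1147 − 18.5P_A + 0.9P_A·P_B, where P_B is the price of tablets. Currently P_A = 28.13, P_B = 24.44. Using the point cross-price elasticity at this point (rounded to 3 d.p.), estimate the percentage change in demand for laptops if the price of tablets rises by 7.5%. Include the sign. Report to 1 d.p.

At P_A = 28.13, P_B = 24.44: Q_A = 1245.342.
∂Q_A/∂P_B = 0.9P_A = 25.3170.
ε = (∂Q_A/∂P_B)(P_B/Q_A) = 25.3170 × 24.44/1245.342 ≈ 0.497.
%ΔQ_A ≈ ε × %ΔP_B = 0.497 × (7.5%) = 3.7%.

3.7%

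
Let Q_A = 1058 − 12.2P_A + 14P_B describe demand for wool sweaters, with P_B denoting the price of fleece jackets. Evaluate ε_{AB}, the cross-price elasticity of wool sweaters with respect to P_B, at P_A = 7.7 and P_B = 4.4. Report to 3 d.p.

0.060

At P_A = 7.7 and P_B = 4.4: Q_A = 1025.66.
∂Q_A/∂P_B = 14.
ε = (∂Q_A/∂P_B)(P_B/Q_A) = 14 × (4.4/1025.66) ≈ 0.060.
Since ε > 0, wool sweaters and fleece jackets are substitutes.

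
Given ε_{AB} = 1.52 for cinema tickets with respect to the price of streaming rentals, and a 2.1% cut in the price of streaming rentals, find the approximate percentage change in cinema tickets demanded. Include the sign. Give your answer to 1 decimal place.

-3.2%

%ΔQ ≈ ε × %ΔP of streaming rentals = 1.52 × (-2.1%) = -3.2%.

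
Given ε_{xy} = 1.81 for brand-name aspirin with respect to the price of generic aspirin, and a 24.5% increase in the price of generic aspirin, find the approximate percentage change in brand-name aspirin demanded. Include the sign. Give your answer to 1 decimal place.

%ΔQ ≈ ε × %ΔP of generic aspirin = 1.81 × (24.5%) = 44.3%.

44.3%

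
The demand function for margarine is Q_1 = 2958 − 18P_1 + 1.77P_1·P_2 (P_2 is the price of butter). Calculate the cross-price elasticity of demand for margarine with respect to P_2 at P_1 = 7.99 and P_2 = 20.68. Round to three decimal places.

At P_1 = 7.99 and P_2 = 20.68: Q_1 = 3106.643.
∂Q_1/∂P_2 = 1.77P_1 = 1.77(7.99) = 14.1423.
ε = (∂Q_1/∂P_2)(P_2/Q_1) = 14.1423 × (20.68/3106.643) ≈ 0.094.

0.094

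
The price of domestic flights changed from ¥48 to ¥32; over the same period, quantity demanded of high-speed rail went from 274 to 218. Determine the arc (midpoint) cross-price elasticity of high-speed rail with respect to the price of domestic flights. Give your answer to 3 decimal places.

ΔQ_A = 218 − 274 = -56; ΔP_B = 32 − 48 = -16.
Midpoints: Q̄_A = 246.0, P̄_B = 40.00.
ε = (ΔQ_A/Q̄_A)/(ΔP_B/P̄_B) = (-56/246.0)/(-16/40.00) ≈ 0.569.

0.569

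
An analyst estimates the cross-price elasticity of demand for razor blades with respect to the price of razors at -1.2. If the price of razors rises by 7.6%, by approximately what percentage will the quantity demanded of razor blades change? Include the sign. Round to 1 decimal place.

%ΔQ ≈ ε × %ΔP of razors = -1.2 × (7.6%) = -9.1%.

-9.1%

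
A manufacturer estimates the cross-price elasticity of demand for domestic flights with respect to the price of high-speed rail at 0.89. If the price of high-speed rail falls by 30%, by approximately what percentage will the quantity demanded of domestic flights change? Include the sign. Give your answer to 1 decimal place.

-26.7%

%ΔQ ≈ ε × %ΔP of high-speed rail = 0.89 × (-30%) = -26.7%.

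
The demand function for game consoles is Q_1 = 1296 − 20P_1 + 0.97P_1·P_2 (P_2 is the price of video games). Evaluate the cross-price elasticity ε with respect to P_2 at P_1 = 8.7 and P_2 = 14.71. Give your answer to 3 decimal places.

0.100

At P_1 = 8.7 and P_2 = 14.71: Q_1 = 1246.138.
∂Q_1/∂P_2 = 0.97P_1 = 0.97(8.7) = 8.4390.
ε = (∂Q_1/∂P_2)(P_2/Q_1) = 8.4390 × (14.71/1246.138) ≈ 0.100.
ε > 0: substitutes.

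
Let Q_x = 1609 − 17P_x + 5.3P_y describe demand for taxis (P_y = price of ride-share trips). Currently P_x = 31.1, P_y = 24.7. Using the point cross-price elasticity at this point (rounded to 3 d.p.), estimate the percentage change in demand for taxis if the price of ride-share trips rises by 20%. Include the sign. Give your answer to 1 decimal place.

At P_x = 31.1, P_y = 24.7: Q_x = 1211.21.
∂Q_x/∂P_y = 5.3.
ε = (∂Q_x/∂P_y)(P_y/Q_x) = 5.3000 × 24.7/1211.21 ≈ 0.108.
%ΔQ_x ≈ ε × %ΔP_y = 0.108 × (20%) = 2.2%.

2.2%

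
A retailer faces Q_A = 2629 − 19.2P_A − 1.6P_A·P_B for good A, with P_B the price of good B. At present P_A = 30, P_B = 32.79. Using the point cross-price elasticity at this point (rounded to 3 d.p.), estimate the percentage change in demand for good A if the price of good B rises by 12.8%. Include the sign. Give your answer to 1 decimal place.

-42.0%

At P_A = 30, P_B = 32.79: Q_A = 479.08.
∂Q_A/∂P_B = -1.6P_A = -48.0000.
ε = (∂Q_A/∂P_B)(P_B/Q_A) = -48.0000 × 32.79/479.08 ≈ -3.285.
%ΔQ_A ≈ ε × %ΔP_B = -3.285 × (12.8%) = -42.0%.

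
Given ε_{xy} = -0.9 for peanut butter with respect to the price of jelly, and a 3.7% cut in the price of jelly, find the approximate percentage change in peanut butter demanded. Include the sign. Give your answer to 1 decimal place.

%ΔQ ≈ ε × %ΔP of jelly = -0.9 × (-3.7%) = 3.3%.
Demand for peanut butter rises by about 3.3%.

3.3%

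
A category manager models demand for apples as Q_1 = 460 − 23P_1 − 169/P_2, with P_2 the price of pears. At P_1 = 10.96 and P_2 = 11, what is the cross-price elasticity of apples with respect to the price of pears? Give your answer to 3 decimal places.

0.080

At P_1 = 10.96 and P_2 = 11: Q_1 = 192.556.
∂Q_1/∂P_2 = 169/P_2² = 1.3967.
ε = (∂Q_1/∂P_2)(P_2/Q_1) = 1.3967 × (11/192.556) ≈ 0.080.
ε > 0: substitutes.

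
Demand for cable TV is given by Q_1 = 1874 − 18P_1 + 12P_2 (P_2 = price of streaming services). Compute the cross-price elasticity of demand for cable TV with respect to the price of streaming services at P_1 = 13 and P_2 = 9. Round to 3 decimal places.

At P_1 = 13 and P_2 = 9: Q_1 = 1748.
∂Q_1/∂P_2 = 12.
ε = (∂Q_1/∂P_2)(P_2/Q_1) = 12 × (9/1748) ≈ 0.062.

0.062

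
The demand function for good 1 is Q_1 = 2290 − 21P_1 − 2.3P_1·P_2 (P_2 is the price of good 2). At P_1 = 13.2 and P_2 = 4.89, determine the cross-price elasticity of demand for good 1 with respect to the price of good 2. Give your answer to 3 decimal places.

At P_1 = 13.2 and P_2 = 4.89: Q_1 = 1864.340.
∂Q_1/∂P_2 = -2.3P_1 = -2.3(13.2) = -30.3600.
ε = (∂Q_1/∂P_2)(P_2/Q_1) = -30.3600 × (4.89/1864.340) ≈ -0.080.
ε < 0: complements.

-0.080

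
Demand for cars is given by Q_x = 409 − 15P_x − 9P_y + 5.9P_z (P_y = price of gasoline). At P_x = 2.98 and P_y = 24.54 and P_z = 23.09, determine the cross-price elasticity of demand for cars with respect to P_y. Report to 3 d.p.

At P_x = 2.98 and P_y = 24.54 and P_z = 23.09: Q_x = 279.671.
∂Q_x/∂P_y = -9.
ε = (∂Q_x/∂P_y)(P_y/Q_x) = -9 × (24.54/279.671) ≈ -0.790.
Since ε < 0, cars and gasoline are complements.

-0.790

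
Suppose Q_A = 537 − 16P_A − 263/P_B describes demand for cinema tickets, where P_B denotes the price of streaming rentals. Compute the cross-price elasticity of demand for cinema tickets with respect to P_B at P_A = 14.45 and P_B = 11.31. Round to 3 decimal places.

0.082

At P_A = 14.45 and P_B = 11.31: Q_A = 282.546.
∂Q_A/∂P_B = 263/P_B² = 2.0560.
ε = (∂Q_A/∂P_B)(P_B/Q_A) = 2.0560 × (11.31/282.546) ≈ 0.082.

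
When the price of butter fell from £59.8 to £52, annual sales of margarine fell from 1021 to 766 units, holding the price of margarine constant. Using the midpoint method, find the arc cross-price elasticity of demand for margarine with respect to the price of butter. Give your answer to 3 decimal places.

ΔQ_A = 766 − 1021 = -255; ΔP_B = 52 − 59.8 = -7.8.
Midpoints: Q̄_A = 893.5, P̄_B = 55.90.
ε = (ΔQ_A/Q̄_A)/(ΔP_B/P̄_B) = (-255/893.5)/(-7.8/55.90) ≈ 2.045.

2.045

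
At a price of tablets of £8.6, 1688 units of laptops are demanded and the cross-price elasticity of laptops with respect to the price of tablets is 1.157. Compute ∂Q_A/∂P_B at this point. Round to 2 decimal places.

227.09

ε = (∂Q_A/∂P_B)·(P_B/Q_A) ⇒ ∂Q_A/∂P_B = ε·Q_A/P_B = 1.157 × 1688/8.6 ≈ 227.09.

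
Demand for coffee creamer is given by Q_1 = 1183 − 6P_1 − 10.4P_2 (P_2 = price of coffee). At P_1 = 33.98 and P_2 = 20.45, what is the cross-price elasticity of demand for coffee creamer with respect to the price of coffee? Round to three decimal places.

At P_1 = 33.98 and P_2 = 20.45: Q_1 = 766.44.
∂Q_1/∂P_2 = -10.4.
ε = (∂Q_1/∂P_2)(P_2/Q_1) = -10.4 × (20.45/766.44) ≈ -0.277.

-0.277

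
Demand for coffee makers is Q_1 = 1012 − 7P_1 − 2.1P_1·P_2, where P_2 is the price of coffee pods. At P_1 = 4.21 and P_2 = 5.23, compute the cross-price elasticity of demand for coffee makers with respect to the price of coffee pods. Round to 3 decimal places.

At P_1 = 4.21 and P_2 = 5.23: Q_1 = 936.292.
∂Q_1/∂P_2 = -2.1P_1 = -2.1(4.21) = -8.8410.
ε = (∂Q_1/∂P_2)(P_2/Q_1) = -8.8410 × (5.23/936.292) ≈ -0.049.
ε < 0: complements.

-0.049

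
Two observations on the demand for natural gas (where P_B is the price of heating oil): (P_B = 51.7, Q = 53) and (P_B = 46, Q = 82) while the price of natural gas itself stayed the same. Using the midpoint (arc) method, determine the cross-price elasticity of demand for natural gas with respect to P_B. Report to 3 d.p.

-3.682

ΔQ_A = 82 − 53 = 29; ΔP_B = 46 − 51.7 = -5.7.
Midpoints: Q̄_A = 67.5, P̄_B = 48.85.
ε = (ΔQ_A/Q̄_A)/(ΔP_B/P̄_B) = (29/67.5)/(-5.7/48.85) ≈ -3.682.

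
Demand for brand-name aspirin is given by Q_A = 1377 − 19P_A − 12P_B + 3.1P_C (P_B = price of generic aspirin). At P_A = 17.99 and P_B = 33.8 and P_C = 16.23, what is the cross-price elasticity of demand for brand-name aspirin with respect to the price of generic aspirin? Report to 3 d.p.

-0.597

At P_A = 17.99 and P_B = 33.8 and P_C = 16.23: Q_A = 679.903.
∂Q_A/∂P_B = -12.
ε = (∂Q_A/∂P_B)(P_B/Q_A) = -12 × (33.8/679.903) ≈ -0.597.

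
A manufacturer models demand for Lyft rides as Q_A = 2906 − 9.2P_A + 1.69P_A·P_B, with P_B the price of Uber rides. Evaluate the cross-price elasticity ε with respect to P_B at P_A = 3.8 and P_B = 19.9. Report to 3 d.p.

0.043

At P_A = 3.8 and P_B = 19.9: Q_A = 2998.838.
∂Q_A/∂P_B = 1.69P_A = 1.69(3.8) = 6.4220.
ε = (∂Q_A/∂P_B)(P_B/Q_A) = 6.4220 × (19.9/2998.838) ≈ 0.043.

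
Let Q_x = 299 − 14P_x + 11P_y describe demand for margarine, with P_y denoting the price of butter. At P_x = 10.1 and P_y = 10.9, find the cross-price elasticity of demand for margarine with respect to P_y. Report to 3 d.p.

0.432

At P_x = 10.1 and P_y = 10.9: Q_x = 277.5.
∂Q_x/∂P_y = 11.
ε = (∂Q_x/∂P_y)(P_y/Q_x) = 11 × (10.9/277.5) ≈ 0.432.
Since ε > 0, margarine and butter are substitutes.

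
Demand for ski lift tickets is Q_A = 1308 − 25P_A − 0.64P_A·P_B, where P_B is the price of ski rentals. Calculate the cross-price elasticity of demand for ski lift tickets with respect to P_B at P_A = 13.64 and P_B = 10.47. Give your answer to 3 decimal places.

-0.104

At P_A = 13.64 and P_B = 10.47: Q_A = 875.601.
∂Q_A/∂P_B = -0.64P_A = -0.64(13.64) = -8.7296.
ε = (∂Q_A/∂P_B)(P_B/Q_A) = -8.7296 × (10.47/875.601) ≈ -0.104.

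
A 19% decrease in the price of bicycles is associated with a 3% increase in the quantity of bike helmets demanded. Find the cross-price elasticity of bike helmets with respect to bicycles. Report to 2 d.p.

-0.16

ε = (%ΔQ of bike helmets) / (%ΔP of bicycles) = (3%) / (-19%) ≈ -0.16.
Negative cross-price elasticity: complements.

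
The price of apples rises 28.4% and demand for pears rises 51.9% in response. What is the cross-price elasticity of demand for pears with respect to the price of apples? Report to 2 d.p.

1.83

ε = (%ΔQ of pears) / (%ΔP of apples) = (51.9%) / (28.4%) ≈ 1.83.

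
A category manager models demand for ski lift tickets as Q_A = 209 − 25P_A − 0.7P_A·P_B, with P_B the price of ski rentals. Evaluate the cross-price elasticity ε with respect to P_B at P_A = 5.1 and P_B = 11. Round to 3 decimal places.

-0.930

At P_A = 5.1 and P_B = 11: Q_A = 42.23.
∂Q_A/∂P_B = -0.7P_A = -0.7(5.1) = -3.5700.
ε = (∂Q_A/∂P_B)(P_B/Q_A) = -3.5700 × (11/42.23) ≈ -0.930.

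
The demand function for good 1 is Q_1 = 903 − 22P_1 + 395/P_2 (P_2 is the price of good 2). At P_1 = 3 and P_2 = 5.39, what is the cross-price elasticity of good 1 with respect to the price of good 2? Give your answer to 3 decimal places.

-0.081

At P_1 = 3 and P_2 = 5.39: Q_1 = 910.284.
∂Q_1/∂P_2 = −395/P_2² = -13.5963.
ε = (∂Q_1/∂P_2)(P_2/Q_1) = -13.5963 × (5.39/910.284) ≈ -0.081.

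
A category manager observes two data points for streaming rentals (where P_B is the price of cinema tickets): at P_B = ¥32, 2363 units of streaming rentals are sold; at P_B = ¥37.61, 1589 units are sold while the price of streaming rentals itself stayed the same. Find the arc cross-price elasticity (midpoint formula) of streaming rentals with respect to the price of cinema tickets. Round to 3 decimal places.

-2.430

ΔQ_A = 1589 − 2363 = -774; ΔP_B = 37.61 − 32 = 5.61.
Midpoints: Q̄_A = 1976.0, P̄_B = 34.80.
ε = (ΔQ_A/Q̄_A)/(ΔP_B/P̄_B) = (-774/1976.0)/(5.61/34.80) ≈ -2.430.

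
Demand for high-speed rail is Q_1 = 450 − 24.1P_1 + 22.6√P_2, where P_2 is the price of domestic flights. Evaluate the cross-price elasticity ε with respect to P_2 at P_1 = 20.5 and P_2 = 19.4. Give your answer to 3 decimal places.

At P_1 = 20.5 and P_2 = 19.4: Q_1 = 55.493.
∂Q_1/∂P_2 = 22.6/(2√P_2) = 22.6/(2√19.4) = 2.5655.
ε = (∂Q_1/∂P_2)(P_2/Q_1) = 2.5655 × (19.4/55.493) ≈ 0.897.
ε > 0: substitutes.

0.897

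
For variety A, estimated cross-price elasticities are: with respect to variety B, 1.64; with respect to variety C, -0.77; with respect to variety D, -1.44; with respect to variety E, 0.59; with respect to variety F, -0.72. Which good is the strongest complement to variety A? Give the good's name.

Complements have ε < 0. The most negative value is -1.44 (variety D).

variety D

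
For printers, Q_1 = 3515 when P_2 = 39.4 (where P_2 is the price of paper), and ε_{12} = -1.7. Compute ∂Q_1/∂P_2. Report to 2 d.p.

ε = (∂Q_1/∂P_2)·(P_2/Q_1) ⇒ ∂Q_1/∂P_2 = ε·Q_1/P_2 = -1.7 × 3515/39.4 ≈ -151.66.

-151.66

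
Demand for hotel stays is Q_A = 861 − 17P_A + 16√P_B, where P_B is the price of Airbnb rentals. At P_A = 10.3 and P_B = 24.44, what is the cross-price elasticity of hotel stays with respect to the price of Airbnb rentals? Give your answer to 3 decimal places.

At P_A = 10.3 and P_B = 24.44: Q_A = 764.999.
∂Q_A/∂P_B = 16/(2√P_B) = 16/(2√24.44) = 1.6182.
ε = (∂Q_A/∂P_B)(P_B/Q_A) = 1.6182 × (24.44/764.999) ≈ 0.052.

0.052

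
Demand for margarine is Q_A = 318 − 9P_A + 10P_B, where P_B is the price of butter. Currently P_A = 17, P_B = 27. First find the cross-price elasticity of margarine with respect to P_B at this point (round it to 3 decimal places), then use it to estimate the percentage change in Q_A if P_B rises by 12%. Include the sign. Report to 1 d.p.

At P_A = 17, P_B = 27: Q_A = 435.
∂Q_A/∂P_B = 10.
ε = (∂Q_A/∂P_B)(P_B/Q_A) = 10.0000 × 27/435 ≈ 0.621.
%ΔQ_A ≈ ε × %ΔP_B = 0.621 × (12%) = 7.5%.

7.5%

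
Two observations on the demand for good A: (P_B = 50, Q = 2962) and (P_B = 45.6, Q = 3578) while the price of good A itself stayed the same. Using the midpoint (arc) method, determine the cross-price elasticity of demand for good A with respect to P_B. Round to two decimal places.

ΔQ_A = 3578 − 2962 = 616; ΔP_B = 45.6 − 50 = -4.4.
Midpoints: Q̄_A = 3270.0, P̄_B = 47.80.
ε = (ΔQ_A/Q̄_A)/(ΔP_B/P̄_B) = (616/3270.0)/(-4.4/47.80) ≈ -2.05.

-2.05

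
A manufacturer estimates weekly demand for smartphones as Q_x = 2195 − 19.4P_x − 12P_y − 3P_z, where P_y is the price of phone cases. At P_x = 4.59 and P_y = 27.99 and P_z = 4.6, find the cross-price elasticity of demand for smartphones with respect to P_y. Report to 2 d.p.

At P_x = 4.59 and P_y = 27.99 and P_z = 4.6: Q_x = 1756.274.
∂Q_x/∂P_y = -12.
ε = (∂Q_x/∂P_y)(P_y/Q_x) = -12 × (27.99/1756.274) ≈ -0.19.

-0.19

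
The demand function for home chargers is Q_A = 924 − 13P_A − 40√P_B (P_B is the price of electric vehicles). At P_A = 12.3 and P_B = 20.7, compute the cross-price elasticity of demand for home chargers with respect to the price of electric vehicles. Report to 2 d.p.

At P_A = 12.3 and P_B = 20.7: Q_A = 582.111.
∂Q_A/∂P_B = -40/(2√P_B) = -40/(2√20.7) = -4.3959.
ε = (∂Q_A/∂P_B)(P_B/Q_A) = -4.3959 × (20.7/582.111) ≈ -0.16.
ε < 0: complements.

-0.16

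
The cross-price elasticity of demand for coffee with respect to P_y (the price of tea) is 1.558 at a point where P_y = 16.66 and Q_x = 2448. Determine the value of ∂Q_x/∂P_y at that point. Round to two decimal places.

228.93

ε = (∂Q_x/∂P_y)·(P_y/Q_x) ⇒ ∂Q_x/∂P_y = ε·Q_x/P_y = 1.558 × 2448/16.66 ≈ 228.93.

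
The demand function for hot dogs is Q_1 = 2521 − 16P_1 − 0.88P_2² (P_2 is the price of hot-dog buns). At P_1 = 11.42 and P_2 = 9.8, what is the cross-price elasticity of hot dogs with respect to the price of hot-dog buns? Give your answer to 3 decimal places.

-0.075

At P_1 = 11.42 and P_2 = 9.8: Q_1 = 2253.765.
∂Q_1/∂P_2 = -1.76P_2 = -1.76(9.8) = -17.2480.
ε = (∂Q_1/∂P_2)(P_2/Q_1) = -17.2480 × (9.8/2253.765) ≈ -0.075.
ε < 0: complements.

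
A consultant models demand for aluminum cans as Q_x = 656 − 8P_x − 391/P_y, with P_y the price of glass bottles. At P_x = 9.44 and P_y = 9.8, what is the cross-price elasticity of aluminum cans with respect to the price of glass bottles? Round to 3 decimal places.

0.074

At P_x = 9.44 and P_y = 9.8: Q_x = 540.582.
∂Q_x/∂P_y = 391/P_y² = 4.0712.
ε = (∂Q_x/∂P_y)(P_y/Q_x) = 4.0712 × (9.8/540.582) ≈ 0.074.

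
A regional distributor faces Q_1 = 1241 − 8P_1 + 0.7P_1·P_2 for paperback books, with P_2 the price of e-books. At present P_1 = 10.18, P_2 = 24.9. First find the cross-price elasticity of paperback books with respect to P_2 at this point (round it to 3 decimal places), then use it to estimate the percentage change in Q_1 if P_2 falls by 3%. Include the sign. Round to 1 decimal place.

At P_1 = 10.18, P_2 = 24.9: Q_1 = 1336.997.
∂Q_1/∂P_2 = 0.7P_1 = 7.1260.
ε = (∂Q_1/∂P_2)(P_2/Q_1) = 7.1260 × 24.9/1336.997 ≈ 0.133.
%ΔQ_1 ≈ ε × %ΔP_2 = 0.133 × (-3%) = -0.4%.

-0.4%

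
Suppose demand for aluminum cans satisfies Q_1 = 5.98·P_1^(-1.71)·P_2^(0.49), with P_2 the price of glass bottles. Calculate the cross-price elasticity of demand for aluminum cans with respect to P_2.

0.49

In a log-linear (constant-elasticity) demand function, the coefficient on the exponent of P_2 is the cross-price elasticity.
ε = 0.49. Positive, so aluminum cans and glass bottles are substitutes.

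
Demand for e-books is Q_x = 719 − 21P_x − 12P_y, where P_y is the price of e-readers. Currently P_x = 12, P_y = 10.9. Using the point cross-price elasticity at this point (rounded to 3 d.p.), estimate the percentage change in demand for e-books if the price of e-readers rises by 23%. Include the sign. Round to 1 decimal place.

At P_x = 12, P_y = 10.9: Q_x = 336.2.
∂Q_x/∂P_y = -12.
ε = (∂Q_x/∂P_y)(P_y/Q_x) = -12.0000 × 10.9/336.2 ≈ -0.389.
%ΔQ_x ≈ ε × %ΔP_y = -0.389 × (23%) = -8.9%.

-8.9%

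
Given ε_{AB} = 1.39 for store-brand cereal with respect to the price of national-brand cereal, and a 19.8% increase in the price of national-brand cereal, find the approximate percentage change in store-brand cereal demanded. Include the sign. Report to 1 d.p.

%ΔQ ≈ ε × %ΔP of national-brand cereal = 1.39 × (19.8%) = 27.5%.

27.5%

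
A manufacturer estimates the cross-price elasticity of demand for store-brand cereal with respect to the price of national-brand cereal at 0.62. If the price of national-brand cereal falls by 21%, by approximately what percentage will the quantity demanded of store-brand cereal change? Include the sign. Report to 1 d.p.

%ΔQ ≈ ε × %ΔP of national-brand cereal = 0.62 × (-21%) = -13.0%.
Demand for store-brand cereal falls by about 13.0%.

-13.0%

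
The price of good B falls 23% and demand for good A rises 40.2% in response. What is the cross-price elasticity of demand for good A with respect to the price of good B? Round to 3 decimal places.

ε = (%ΔQ of good A) / (%ΔP of good B) = (40.2%) / (-23%) ≈ -1.748.

-1.748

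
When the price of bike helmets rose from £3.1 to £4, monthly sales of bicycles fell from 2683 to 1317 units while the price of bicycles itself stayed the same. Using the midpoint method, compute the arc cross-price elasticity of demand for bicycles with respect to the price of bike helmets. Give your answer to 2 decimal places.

ΔQ_A = 1317 − 2683 = -1366; ΔP_B = 4 − 3.1 = 0.9.
Midpoints: Q̄_A = 2000.0, P̄_B = 3.55.
ε = (ΔQ_A/Q̄_A)/(ΔP_B/P̄_B) = (-1366/2000.0)/(0.9/3.55) ≈ -2.69.
ε < 0: bicycles and bike helmets are complements.

-2.69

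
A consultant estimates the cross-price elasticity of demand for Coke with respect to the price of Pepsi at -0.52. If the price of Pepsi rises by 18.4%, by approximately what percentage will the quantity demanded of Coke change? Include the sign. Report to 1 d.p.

-9.6%

%ΔQ ≈ ε × %ΔP of Pepsi = -0.52 × (18.4%) = -9.6%.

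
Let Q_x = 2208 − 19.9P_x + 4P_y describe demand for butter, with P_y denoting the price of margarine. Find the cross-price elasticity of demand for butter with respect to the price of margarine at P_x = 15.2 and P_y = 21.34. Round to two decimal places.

0.04

At P_x = 15.2 and P_y = 21.34: Q_x = 1990.88.
∂Q_x/∂P_y = 4.
ε = (∂Q_x/∂P_y)(P_y/Q_x) = 4 × (21.34/1990.88) ≈ 0.04.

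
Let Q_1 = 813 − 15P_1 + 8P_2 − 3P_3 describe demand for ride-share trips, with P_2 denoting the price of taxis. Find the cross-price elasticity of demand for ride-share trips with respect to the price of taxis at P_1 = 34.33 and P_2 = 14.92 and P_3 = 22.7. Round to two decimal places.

0.34

At P_1 = 34.33 and P_2 = 14.92 and P_3 = 22.7: Q_1 = 349.31.
∂Q_1/∂P_2 = 8.
ε = (∂Q_1/∂P_2)(P_2/Q_1) = 8 × (14.92/349.31) ≈ 0.34.
Since ε > 0, ride-share trips and taxis are substitutes.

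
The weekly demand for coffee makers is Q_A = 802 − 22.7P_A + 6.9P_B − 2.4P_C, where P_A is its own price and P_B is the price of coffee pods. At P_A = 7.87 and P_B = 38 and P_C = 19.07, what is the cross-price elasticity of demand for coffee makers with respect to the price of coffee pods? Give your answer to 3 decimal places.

0.312

At P_A = 7.87 and P_B = 38 and P_C = 19.07: Q_A = 839.783.
∂Q_A/∂P_B = 6.9.
ε = (∂Q_A/∂P_B)(P_B/Q_A) = 6.9 × (38/839.783) ≈ 0.312.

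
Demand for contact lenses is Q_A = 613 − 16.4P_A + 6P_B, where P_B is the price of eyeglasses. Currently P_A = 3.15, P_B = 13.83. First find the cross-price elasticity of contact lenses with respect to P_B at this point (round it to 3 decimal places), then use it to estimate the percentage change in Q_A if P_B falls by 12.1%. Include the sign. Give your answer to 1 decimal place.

-1.6%

At P_A = 3.15, P_B = 13.83: Q_A = 644.32.
∂Q_A/∂P_B = 6.
ε = (∂Q_A/∂P_B)(P_B/Q_A) = 6.0000 × 13.83/644.32 ≈ 0.129.
%ΔQ_A ≈ ε × %ΔP_B = 0.129 × (-12.1%) = -1.6%.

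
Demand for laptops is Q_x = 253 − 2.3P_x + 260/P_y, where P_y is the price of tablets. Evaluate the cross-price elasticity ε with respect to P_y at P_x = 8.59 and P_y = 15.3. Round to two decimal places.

-0.07

At P_x = 8.59 and P_y = 15.3: Q_x = 250.236.
∂Q_x/∂P_y = −260/P_y² = -1.1107.
ε = (∂Q_x/∂P_y)(P_y/Q_x) = -1.1107 × (15.3/250.236) ≈ -0.07.
ε < 0: complements.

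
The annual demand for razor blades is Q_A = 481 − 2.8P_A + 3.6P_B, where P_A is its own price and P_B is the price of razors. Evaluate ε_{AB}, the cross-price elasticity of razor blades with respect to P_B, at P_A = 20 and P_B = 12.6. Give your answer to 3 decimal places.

0.096

At P_A = 20 and P_B = 12.6: Q_A = 470.36.
∂Q_A/∂P_B = 3.6.
ε = (∂Q_A/∂P_B)(P_B/Q_A) = 3.6 × (12.6/470.36) ≈ 0.096.
Since ε > 0, razor blades and razors are substitutes.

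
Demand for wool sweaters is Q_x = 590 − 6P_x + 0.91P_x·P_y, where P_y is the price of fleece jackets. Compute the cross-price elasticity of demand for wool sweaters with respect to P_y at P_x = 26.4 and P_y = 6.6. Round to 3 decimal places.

0.269

At P_x = 26.4 and P_y = 6.6: Q_x = 590.158.
∂Q_x/∂P_y = 0.91P_x = 0.91(26.4) = 24.0240.
ε = (∂Q_x/∂P_y)(P_y/Q_x) = 24.0240 × (6.6/590.158) ≈ 0.269.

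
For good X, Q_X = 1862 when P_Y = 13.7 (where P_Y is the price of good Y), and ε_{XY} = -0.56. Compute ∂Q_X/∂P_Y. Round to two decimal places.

-76.11

ε = (∂Q_X/∂P_Y)·(P_Y/Q_X) ⇒ ∂Q_X/∂P_Y = ε·Q_X/P_Y = -0.56 × 1862/13.7 ≈ -76.11.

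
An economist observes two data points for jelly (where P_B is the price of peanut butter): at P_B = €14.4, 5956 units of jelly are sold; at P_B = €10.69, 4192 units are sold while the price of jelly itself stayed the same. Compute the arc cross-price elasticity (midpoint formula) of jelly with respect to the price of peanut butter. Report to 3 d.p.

ΔQ_A = 4192 − 5956 = -1764; ΔP_B = 10.69 − 14.4 = -3.71.
Midpoints: Q̄_A = 5074.0, P̄_B = 12.54.
ε = (ΔQ_A/Q̄_A)/(ΔP_B/P̄_B) = (-1764/5074.0)/(-3.71/12.54) ≈ 1.176.
ε > 0: jelly and peanut butter are substitutes.

1.176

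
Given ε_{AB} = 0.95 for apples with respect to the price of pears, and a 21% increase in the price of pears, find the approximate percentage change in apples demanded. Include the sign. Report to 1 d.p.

20.0%

%ΔQ ≈ ε × %ΔP of pears = 0.95 × (21%) = 20.0%.
Demand for apples rises by about 20.0%.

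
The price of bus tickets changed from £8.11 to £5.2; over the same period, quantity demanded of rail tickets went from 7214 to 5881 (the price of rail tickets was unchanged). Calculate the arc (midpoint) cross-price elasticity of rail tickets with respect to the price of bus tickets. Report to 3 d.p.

0.466

ΔQ_A = 5881 − 7214 = -1333; ΔP_B = 5.2 − 8.11 = -2.91.
Midpoints: Q̄_A = 6547.5, P̄_B = 6.65.
ε = (ΔQ_A/Q̄_A)/(ΔP_B/P̄_B) = (-1333/6547.5)/(-2.91/6.65) ≈ 0.466.
ε > 0: rail tickets and bus tickets are substitutes.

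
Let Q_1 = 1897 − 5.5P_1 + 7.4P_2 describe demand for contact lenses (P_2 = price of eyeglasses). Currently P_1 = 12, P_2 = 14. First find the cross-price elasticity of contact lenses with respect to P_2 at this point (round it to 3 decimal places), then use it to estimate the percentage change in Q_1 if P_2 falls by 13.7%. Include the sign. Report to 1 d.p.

At P_1 = 12, P_2 = 14: Q_1 = 1934.6.
∂Q_1/∂P_2 = 7.4.
ε = (∂Q_1/∂P_2)(P_2/Q_1) = 7.4000 × 14/1934.6 ≈ 0.054.
%ΔQ_1 ≈ ε × %ΔP_2 = 0.054 × (-13.7%) = -0.7%.

-0.7%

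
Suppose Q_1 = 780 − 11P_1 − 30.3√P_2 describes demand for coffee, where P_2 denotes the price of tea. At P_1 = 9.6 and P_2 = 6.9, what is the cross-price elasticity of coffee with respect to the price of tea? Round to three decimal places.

-0.067

At P_1 = 9.6 and P_2 = 6.9: Q_1 = 594.808.
∂Q_1/∂P_2 = -30.3/(2√P_2) = -30.3/(2√6.9) = -5.7675.
ε = (∂Q_1/∂P_2)(P_2/Q_1) = -5.7675 × (6.9/594.808) ≈ -0.067.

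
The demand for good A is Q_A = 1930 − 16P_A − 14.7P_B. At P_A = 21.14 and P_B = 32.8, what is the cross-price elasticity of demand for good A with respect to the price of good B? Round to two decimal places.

At P_A = 21.14 and P_B = 32.8: Q_A = 1109.6.
∂Q_A/∂P_B = -14.7.
ε = (∂Q_A/∂P_B)(P_B/Q_A) = -14.7 × (32.8/1109.6) ≈ -0.43.

-0.43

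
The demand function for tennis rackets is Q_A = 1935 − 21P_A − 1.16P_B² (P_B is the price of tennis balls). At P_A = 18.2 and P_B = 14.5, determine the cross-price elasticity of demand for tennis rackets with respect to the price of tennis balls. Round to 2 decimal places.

-0.37

At P_A = 18.2 and P_B = 14.5: Q_A = 1308.91.
∂Q_A/∂P_B = -2.32P_B = -2.32(14.5) = -33.6400.
ε = (∂Q_A/∂P_B)(P_B/Q_A) = -33.6400 × (14.5/1308.91) ≈ -0.37.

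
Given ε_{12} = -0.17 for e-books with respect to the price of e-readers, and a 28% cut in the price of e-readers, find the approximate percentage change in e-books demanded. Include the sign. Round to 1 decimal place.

4.8%

%ΔQ ≈ ε × %ΔP of e-readers = -0.17 × (-28%) = 4.8%.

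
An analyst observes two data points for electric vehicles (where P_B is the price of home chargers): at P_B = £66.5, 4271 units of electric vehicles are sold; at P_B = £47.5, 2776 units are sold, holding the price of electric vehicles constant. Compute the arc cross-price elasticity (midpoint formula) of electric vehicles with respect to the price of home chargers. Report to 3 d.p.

ΔQ_A = 2776 − 4271 = -1495; ΔP_B = 47.5 − 66.5 = -19.
Midpoints: Q̄_A = 3523.5, P̄_B = 57.00.
ε = (ΔQ_A/Q̄_A)/(ΔP_B/P̄_B) = (-1495/3523.5)/(-19/57.00) ≈ 1.273.
ε > 0: electric vehicles and home chargers are substitutes.

1.273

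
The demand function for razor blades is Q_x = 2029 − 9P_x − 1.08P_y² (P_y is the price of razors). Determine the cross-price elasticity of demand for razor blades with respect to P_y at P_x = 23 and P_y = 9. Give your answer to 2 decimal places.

At P_x = 23 and P_y = 9: Q_x = 1734.52.
∂Q_x/∂P_y = -2.16P_y = -2.16(9) = -19.4400.
ε = (∂Q_x/∂P_y)(P_y/Q_x) = -19.4400 × (9/1734.52) ≈ -0.10.

-0.10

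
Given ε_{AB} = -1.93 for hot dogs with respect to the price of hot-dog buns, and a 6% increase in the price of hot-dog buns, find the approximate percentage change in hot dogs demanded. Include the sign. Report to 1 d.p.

%ΔQ ≈ ε × %ΔP of hot-dog buns = -1.93 × (6%) = -11.6%.

-11.6%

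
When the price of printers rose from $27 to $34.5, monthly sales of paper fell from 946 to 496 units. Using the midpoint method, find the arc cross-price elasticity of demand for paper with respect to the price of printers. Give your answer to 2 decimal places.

-2.56

ΔQ_A = 496 − 946 = -450; ΔP_B = 34.5 − 27 = 7.5.
Midpoints: Q̄_A = 721.0, P̄_B = 30.75.
ε = (ΔQ_A/Q̄_A)/(ΔP_B/P̄_B) = (-450/721.0)/(7.5/30.75) ≈ -2.56.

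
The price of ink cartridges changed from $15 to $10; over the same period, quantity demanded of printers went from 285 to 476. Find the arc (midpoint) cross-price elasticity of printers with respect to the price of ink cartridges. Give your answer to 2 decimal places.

-1.25

ΔQ_A = 476 − 285 = 191; ΔP_B = 10 − 15 = -5.
Midpoints: Q̄_A = 380.5, P̄_B = 12.50.
ε = (ΔQ_A/Q̄_A)/(ΔP_B/P̄_B) = (191/380.5)/(-5/12.50) ≈ -1.25.
ε < 0: printers and ink cartridges are complements.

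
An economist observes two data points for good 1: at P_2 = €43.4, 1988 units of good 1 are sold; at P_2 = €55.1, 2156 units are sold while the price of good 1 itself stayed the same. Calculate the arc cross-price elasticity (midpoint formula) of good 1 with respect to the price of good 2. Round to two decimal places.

ΔQ_1 = 2156 − 1988 = 168; ΔP_2 = 55.1 − 43.4 = 11.7.
Midpoints: Q̄_1 = 2072.0, P̄_2 = 49.25.
ε = (ΔQ_1/Q̄_1)/(ΔP_2/P̄_2) = (168/2072.0)/(11.7/49.25) ≈ 0.34.

0.34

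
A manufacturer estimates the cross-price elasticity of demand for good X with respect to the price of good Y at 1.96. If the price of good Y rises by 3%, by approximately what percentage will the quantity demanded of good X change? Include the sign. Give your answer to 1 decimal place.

%ΔQ ≈ ε × %ΔP of good Y = 1.96 × (3%) = 5.9%.
Demand for good X rises by about 5.9%.

5.9%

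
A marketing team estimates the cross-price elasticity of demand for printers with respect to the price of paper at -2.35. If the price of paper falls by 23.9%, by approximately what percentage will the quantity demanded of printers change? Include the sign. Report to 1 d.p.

56.2%

%ΔQ ≈ ε × %ΔP of paper = -2.35 × (-23.9%) = 56.2%.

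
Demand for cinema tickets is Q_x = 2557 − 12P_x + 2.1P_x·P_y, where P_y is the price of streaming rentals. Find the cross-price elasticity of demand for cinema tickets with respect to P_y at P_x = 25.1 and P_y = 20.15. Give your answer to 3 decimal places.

0.320

At P_x = 25.1 and P_y = 20.15: Q_x = 3317.907.
∂Q_x/∂P_y = 2.1P_x = 2.1(25.1) = 52.7100.
ε = (∂Q_x/∂P_y)(P_y/Q_x) = 52.7100 × (20.15/3317.907) ≈ 0.320.
ε > 0: substitutes.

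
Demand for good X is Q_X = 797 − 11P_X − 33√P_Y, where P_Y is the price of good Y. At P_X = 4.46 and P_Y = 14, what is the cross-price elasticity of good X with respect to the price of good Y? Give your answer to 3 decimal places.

-0.099

At P_X = 4.46 and P_Y = 14: Q_X = 624.465.
∂Q_X/∂P_Y = -33/(2√P_Y) = -33/(2√14) = -4.4098.
ε = (∂Q_X/∂P_Y)(P_Y/Q_X) = -4.4098 × (14/624.465) ≈ -0.099.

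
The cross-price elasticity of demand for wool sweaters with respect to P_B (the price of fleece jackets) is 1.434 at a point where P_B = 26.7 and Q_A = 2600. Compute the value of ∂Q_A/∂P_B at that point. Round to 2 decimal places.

ε = (∂Q_A/∂P_B)·(P_B/Q_A) ⇒ ∂Q_A/∂P_B = ε·Q_A/P_B = 1.434 × 2600/26.7 ≈ 139.64.

139.64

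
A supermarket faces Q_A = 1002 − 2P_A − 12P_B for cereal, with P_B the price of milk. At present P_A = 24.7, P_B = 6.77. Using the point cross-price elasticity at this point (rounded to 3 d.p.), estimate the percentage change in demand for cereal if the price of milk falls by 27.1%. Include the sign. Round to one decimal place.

2.5%

At P_A = 24.7, P_B = 6.77: Q_A = 871.36.
∂Q_A/∂P_B = -12.
ε = (∂Q_A/∂P_B)(P_B/Q_A) = -12.0000 × 6.77/871.36 ≈ -0.093.
%ΔQ_A ≈ ε × %ΔP_B = -0.093 × (-27.1%) = 2.5%.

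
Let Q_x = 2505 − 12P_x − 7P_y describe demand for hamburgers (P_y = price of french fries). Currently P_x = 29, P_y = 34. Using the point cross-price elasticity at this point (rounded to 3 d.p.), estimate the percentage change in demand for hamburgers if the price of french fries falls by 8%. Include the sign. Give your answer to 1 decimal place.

1.0%

At P_x = 29, P_y = 34: Q_x = 1919.
∂Q_x/∂P_y = -7.
ε = (∂Q_x/∂P_y)(P_y/Q_x) = -7.0000 × 34/1919 ≈ -0.124.
%ΔQ_x ≈ ε × %ΔP_y = -0.124 × (-8%) = 1.0%.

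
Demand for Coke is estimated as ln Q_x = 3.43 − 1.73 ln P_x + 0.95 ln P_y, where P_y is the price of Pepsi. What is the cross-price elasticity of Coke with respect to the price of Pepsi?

In a log-linear (constant-elasticity) demand function, the coefficient on ln P_y is the cross-price elasticity.
ε = 0.95. Positive, so Coke and Pepsi are substitutes.

0.95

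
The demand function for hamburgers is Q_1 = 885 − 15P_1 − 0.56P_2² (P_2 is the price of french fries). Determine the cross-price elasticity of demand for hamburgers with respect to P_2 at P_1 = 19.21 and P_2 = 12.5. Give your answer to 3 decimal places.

At P_1 = 19.21 and P_2 = 12.5: Q_1 = 509.35.
∂Q_1/∂P_2 = -1.12P_2 = -1.12(12.5) = -14.0000.
ε = (∂Q_1/∂P_2)(P_2/Q_1) = -14.0000 × (12.5/509.35) ≈ -0.344.
ε < 0: complements.

-0.344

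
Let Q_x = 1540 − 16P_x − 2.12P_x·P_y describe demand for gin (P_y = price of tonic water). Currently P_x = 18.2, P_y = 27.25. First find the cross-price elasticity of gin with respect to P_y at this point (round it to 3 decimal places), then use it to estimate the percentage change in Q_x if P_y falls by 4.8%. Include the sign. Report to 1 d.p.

At P_x = 18.2, P_y = 27.25: Q_x = 197.386.
∂Q_x/∂P_y = -2.12P_x = -38.5840.
ε = (∂Q_x/∂P_y)(P_y/Q_x) = -38.5840 × 27.25/197.386 ≈ -5.327.
%ΔQ_x ≈ ε × %ΔP_y = -5.327 × (-4.8%) = 25.6%.

25.6%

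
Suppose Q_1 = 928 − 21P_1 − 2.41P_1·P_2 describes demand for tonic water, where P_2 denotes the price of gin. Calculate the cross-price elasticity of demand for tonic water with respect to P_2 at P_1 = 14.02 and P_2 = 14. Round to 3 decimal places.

-2.946

At P_1 = 14.02 and P_2 = 14: Q_1 = 160.545.
∂Q_1/∂P_2 = -2.41P_1 = -2.41(14.02) = -33.7882.
ε = (∂Q_1/∂P_2)(P_2/Q_1) = -33.7882 × (14/160.545) ≈ -2.946.
ε < 0: complements.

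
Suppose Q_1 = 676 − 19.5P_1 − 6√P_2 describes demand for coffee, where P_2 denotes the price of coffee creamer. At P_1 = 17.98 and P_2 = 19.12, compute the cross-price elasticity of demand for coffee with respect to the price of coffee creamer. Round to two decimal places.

At P_1 = 17.98 and P_2 = 19.12: Q_1 = 299.154.
∂Q_1/∂P_2 = -6/(2√P_2) = -6/(2√19.12) = -0.6861.
ε = (∂Q_1/∂P_2)(P_2/Q_1) = -0.6861 × (19.12/299.154) ≈ -0.04.

-0.04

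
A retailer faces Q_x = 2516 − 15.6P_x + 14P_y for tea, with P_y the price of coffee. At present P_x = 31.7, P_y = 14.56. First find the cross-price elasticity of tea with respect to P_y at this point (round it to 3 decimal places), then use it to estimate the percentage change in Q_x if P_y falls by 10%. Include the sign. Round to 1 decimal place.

-0.9%

At P_x = 31.7, P_y = 14.56: Q_x = 2225.32.
∂Q_x/∂P_y = 14.
ε = (∂Q_x/∂P_y)(P_y/Q_x) = 14.0000 × 14.56/2225.32 ≈ 0.092.
%ΔQ_x ≈ ε × %ΔP_y = 0.092 × (-10%) = -0.9%.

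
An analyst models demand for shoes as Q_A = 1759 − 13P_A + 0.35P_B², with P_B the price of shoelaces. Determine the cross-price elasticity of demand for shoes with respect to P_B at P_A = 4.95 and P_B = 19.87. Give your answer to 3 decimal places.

At P_A = 4.95 and P_B = 19.87: Q_A = 1832.836.
∂Q_A/∂P_B = 0.7P_B = 0.7(19.87) = 13.9090.
ε = (∂Q_A/∂P_B)(P_B/Q_A) = 13.9090 × (19.87/1832.836) ≈ 0.151.

0.151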